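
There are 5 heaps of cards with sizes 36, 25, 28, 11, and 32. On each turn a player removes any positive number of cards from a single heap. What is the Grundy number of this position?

10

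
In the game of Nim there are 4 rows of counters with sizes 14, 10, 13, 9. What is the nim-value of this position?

0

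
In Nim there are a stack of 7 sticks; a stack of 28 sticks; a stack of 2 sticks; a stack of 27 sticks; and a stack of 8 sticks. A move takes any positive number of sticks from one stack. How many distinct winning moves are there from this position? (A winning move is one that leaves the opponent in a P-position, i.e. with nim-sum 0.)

Nim-sum: 7 ⊕ 28 ⊕ 2 ⊕ 27 ⊕ 8 = 10.
The overall nim-sum is X = 10. A stack of size p has a winning move iff p XOR X < p (reduce it to p XOR X).
  7: 7 XOR 10 = 13 ≥ 7 — no move.
  28: 28 XOR 10 = 22 < 28 — winning move (to 22).
  2: 2 XOR 10 = 8 ≥ 2 — no move.
  27: 27 XOR 10 = 17 < 27 — winning move (to 17).
  8: 8 XOR 10 = 2 < 8 — winning move (to 2).
That gives 3 winning moves.

3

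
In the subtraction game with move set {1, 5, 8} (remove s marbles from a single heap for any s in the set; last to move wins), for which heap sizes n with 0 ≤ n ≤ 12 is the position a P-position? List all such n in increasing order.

0, 2, 4, 6

Grundy values for subtraction set {1, 5, 8}:
k:     0  1  2  3  4  5  6  7  8  9 10 11 12
g(k):  0  1  0  1  0  1  0  1  2  3  2  3  2
The P-positions (g = 0) in 0..12 are 0, 2, 4, 6.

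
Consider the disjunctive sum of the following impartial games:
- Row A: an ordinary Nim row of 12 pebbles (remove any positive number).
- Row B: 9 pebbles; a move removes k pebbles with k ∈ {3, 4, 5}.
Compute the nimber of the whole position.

12

Row A is a plain Nim row of size 12, so its Grundy value is 12.
Build the Grundy sequence for row B with g(k) = mex{g(k−s) : s ∈ {3, 4, 5}, s ≤ k}:
g(0) = mex{} = 0
g(1) = mex{} = 0
g(2) = mex{} = 0
g(3) = mex{0} = 1
g(4) = mex{0} = 1
g(5) = mex{0} = 1
g(6) = mex{0,1} = 2
g(7) = mex{0,1} = 2
g(8) = mex{1} = 0
g(9) = mex{1,2} = 0
So g(9) = 0.
The value of a disjunctive sum is the nim-sum of the parts.
Combined value = 12 XOR 0 = 12.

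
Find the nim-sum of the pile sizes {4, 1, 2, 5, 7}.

Write each in binary and XOR column by column:
  100  (4)
  001  (1)
  010  (2)
  101  (5)
  111  (7)
  ---
  101  (5)

5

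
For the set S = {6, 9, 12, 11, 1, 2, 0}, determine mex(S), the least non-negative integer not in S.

The values 0, 1, 2 are all present; 3 is the first non-negative integer missing from the set.

3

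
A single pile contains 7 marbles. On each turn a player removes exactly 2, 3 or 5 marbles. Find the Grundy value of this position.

0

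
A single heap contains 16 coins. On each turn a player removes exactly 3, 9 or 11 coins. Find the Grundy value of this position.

3

Build the Grundy sequence with g(k) = mex{g(k−s) : s ∈ {3, 9, 11}, s ≤ k}:
k:     0  1  2  3  4  5  6  7  8  9 10 11 12 13 14 15 16
g(k):  0  0  0  1  1  1  0  0  0  1  1  1  2  2  0  3  3
So g(16) = 3.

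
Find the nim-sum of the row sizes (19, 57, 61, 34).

In binary:
  010011  (19)
  111001  (57)
  111101  (61)
  100010  (34)
  ------
  110101  (53)

53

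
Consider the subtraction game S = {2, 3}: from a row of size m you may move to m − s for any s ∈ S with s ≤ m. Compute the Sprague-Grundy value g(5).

Grundy values for subtraction set {2, 3}:
k:     0  1  2  3  4  5
g(k):  0  0  1  1  2  0
So g(5) = 0.

0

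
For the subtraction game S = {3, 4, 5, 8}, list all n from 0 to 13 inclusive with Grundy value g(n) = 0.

0, 1, 2, 11, 12, 13

Grundy values for subtraction set {3, 4, 5, 8}:
g(0) = mex{} = 0
g(1) = mex{} = 0
g(2) = mex{} = 0
g(3) = mex{0} = 1
g(4) = mex{0} = 1
g(5) = mex{0} = 1
g(6) = mex{0,1} = 2
g(7) = mex{0,1} = 2
g(8) = mex{0,1} = 2
g(9) = mex{0,1,2} = 3
g(10) = mex{0,1,2} = 3
g(11) = mex{1,2} = 0
g(12) = mex{1,2,3} = 0
g(13) = mex{1,2,3} = 0
The P-positions (g = 0) in 0..13 are 0, 1, 2, 11, 12, 13.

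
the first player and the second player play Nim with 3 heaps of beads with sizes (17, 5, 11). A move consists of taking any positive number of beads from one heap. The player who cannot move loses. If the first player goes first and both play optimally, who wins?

Nim-sum: 17 ^ 5 ^ 11 = 31.
The nim-sum is 31 ≠ 0, so this is an N-position: the player to move can win; the first player has a winning move.

the first player wins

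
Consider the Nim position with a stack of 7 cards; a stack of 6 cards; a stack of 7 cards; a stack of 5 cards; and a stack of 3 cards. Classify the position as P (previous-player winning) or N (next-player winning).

P-position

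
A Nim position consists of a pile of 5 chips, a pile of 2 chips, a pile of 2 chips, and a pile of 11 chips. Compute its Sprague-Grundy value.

Nim-sum: 5 ^ 2 ^ 2 ^ 11 = 14.

14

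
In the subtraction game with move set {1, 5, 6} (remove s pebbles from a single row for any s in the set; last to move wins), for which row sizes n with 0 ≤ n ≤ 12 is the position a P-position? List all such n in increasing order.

0, 2, 4, 11

Compute g(0), g(1), … for moves {1, 5, 6}:
k:     0  1  2  3  4  5  6  7  8  9 10 11 12
g(k):  0  1  0  1  0  1  2  3  2  3  2  0  1
The P-positions (g = 0) in 0..12 are 0, 2, 4, 11.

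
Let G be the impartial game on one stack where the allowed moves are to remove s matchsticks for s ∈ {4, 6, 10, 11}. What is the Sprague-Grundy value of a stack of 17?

Build the Grundy sequence with g(k) = mex{g(k−s) : s ∈ {4, 6, 10, 11}, s ≤ k}:
k:     0  1  2  3  4  5  6  7  8  9 10 11 12 13 14 15 16 17
g(k):  0  0  0  0  1  1  1  1  2  2  2  2  3  3  3  0  0  0
So g(17) = 0.

0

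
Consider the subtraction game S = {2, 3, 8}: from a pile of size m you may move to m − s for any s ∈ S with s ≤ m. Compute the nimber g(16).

Build the Grundy sequence with g(k) = mex{g(k−s) : s ∈ {2, 3, 8}, s ≤ k}:
k:     0  1  2  3  4  5  6  7  8  9 10 11 12 13 14 15 16
g(k):  0  0  1  1  2  0  0  1  1  2  0  0  1  1  2  0  0
So g(16) = 0.

0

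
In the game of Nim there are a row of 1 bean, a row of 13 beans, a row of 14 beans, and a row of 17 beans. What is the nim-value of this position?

19

Write each in binary and XOR column by column:
  00001  (1)
  01101  (13)
  01110  (14)
  10001  (17)
  -----
  10011  (19)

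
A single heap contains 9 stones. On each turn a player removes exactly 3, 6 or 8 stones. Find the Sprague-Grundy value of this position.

3

Build the Grundy sequence with g(k) = mex{g(k−s) : s ∈ {3, 6, 8}, s ≤ k}:
g(0) = mex{} = 0
g(1) = mex{} = 0
g(2) = mex{} = 0
g(3) = mex{0} = 1
g(4) = mex{0} = 1
g(5) = mex{0} = 1
g(6) = mex{0,1} = 2
g(7) = mex{0,1} = 2
g(8) = mex{0,1} = 2
g(9) = mex{0,1,2} = 3
So g(9) = 3.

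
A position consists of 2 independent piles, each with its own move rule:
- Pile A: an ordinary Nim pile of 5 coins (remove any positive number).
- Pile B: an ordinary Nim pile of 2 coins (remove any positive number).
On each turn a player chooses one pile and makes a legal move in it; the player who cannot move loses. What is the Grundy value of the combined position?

Pile A is a plain Nim pile of size 5, so its Grundy value is 5.
Pile B is a plain Nim pile of size 2, so its Grundy value is 2.
By the Sprague-Grundy theorem, the Grundy value of a sum of independent games is the XOR of the component values.
Combined value = 5 XOR 2 = 7.

7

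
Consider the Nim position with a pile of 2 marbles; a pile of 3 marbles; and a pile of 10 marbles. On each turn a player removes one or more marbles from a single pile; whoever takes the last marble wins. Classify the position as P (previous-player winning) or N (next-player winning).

Bitwise XOR of the heap sizes:
  0010  (2)
  0011  (3)
  1010  (10)
  ----
  1011  (11)
The nim-sum is 11 ≠ 0, so this is an N-position: the player to move can win.

N-position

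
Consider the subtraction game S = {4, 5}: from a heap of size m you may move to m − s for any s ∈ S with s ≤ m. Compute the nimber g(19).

Compute g(0), g(1), … for moves {4, 5}:
k:     0  1  2  3  4  5  6  7  8  9 10 11 12 13 14 15 16 17 18 19
g(k):  0  0  0  0  1  1  1  1  2  0  0  0  0  1  1  1  1  2  0  0
So g(19) = 0.

0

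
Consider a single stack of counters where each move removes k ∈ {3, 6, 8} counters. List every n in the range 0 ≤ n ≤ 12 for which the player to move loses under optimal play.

Compute g(0), g(1), … for moves {3, 6, 8}:
k:     0  1  2  3  4  5  6  7  8  9 10 11 12
g(k):  0  0  0  1  1  1  2  2  2  3  3  0  0
The P-positions (g = 0) in 0..12 are 0, 1, 2, 11, 12.

0, 1, 2, 11, 12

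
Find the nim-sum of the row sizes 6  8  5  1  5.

15

Bitwise XOR of the heap sizes:
  0110  (6)
  1000  (8)
  0101  (5)
  0001  (1)
  0101  (5)
  ----
  1111  (15)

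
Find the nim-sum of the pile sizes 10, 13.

7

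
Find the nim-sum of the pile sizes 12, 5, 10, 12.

15

Compute the nim-sum pairwise:
12 ⊕ 5 = 9
9 ⊕ 10 = 3
3 ⊕ 12 = 15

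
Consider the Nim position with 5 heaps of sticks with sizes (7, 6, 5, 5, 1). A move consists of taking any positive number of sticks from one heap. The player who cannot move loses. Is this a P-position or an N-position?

P-position

Bitwise XOR of the heap sizes:
  111  (7)
  110  (6)
  101  (5)
  101  (5)
  001  (1)
  ---
  000  (0)
The nim-sum is 0, so this is a P-position: the player to move is in a losing position under optimal play.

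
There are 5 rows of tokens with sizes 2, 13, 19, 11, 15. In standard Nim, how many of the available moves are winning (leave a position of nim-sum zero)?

Bitwise XOR of the heap sizes:
  00010  (2)
  01101  (13)
  10011  (19)
  01011  (11)
  01111  (15)
  -----
  11000  (24)
The overall nim-sum is X = 24. A row of size p has a winning move iff p XOR X < p (reduce it to p XOR X).
  2: 2 XOR 24 = 26 ≥ 2 — no move.
  13: 13 XOR 24 = 21 ≥ 13 — no move.
  19: 19 XOR 24 = 11 < 19 — winning move (to 11).
  11: 11 XOR 24 = 19 ≥ 11 — no move.
  15: 15 XOR 24 = 23 ≥ 15 — no move.
That gives 1 winning move.

1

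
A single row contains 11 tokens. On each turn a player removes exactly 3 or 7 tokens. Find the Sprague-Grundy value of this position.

0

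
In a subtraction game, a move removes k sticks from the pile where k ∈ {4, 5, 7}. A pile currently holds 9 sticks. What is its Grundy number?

Compute g(0), g(1), … for moves {4, 5, 7}:
k:     0  1  2  3  4  5  6  7  8  9
g(k):  0  0  0  0  1  1  1  1  2  2
So g(9) = 2.

2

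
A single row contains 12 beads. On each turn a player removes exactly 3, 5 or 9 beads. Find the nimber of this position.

Build the Grundy sequence with g(k) = mex{g(k−s) : s ∈ {3, 5, 9}, s ≤ k}:
g(0) = mex{} = 0
g(1) = mex{} = 0
g(2) = mex{} = 0
g(3) = mex{0} = 1
g(4) = mex{0} = 1
g(5) = mex{0} = 1
g(6) = mex{0,1} = 2
g(7) = mex{0,1} = 2
g(8) = mex{1} = 0
g(9) = mex{0,1,2} = 3
g(10) = mex{0,1,2} = 3
g(11) = mex{0,2} = 1
g(12) = mex{1,2,3} = 0
So g(12) = 0.

0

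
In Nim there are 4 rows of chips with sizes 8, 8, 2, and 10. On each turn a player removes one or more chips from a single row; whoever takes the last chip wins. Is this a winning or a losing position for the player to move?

Compute the nim-sum pairwise:
8 ^ 8 = 0
0 ^ 2 = 2
2 ^ 10 = 8
The nim-sum is 8 ≠ 0, so this is an N-position: the player to move can win.

Winning position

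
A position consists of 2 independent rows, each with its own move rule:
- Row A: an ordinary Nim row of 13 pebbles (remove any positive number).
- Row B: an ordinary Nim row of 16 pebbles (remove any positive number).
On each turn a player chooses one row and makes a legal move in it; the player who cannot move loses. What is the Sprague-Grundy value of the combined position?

29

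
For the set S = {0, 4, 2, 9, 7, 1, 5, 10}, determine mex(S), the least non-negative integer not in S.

The values 0, 1, 2 are all present; 3 is the first non-negative integer missing from the set.

3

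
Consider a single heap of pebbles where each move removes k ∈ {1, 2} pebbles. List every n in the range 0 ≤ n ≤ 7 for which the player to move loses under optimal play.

0, 3, 6

Build the Grundy sequence with g(k) = mex{g(k−s) : s ∈ {1, 2}, s ≤ k}:
g(0) = mex{} = 0
g(1) = mex{0} = 1
g(2) = mex{0,1} = 2
g(3) = mex{1,2} = 0
g(4) = mex{0,2} = 1
g(5) = mex{0,1} = 2
g(6) = mex{1,2} = 0
g(7) = mex{0,2} = 1
The P-positions (g = 0) in 0..7 are 0, 3, 6.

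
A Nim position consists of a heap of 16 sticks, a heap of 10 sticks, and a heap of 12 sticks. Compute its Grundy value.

Write each in binary and XOR column by column:
  10000  (16)
  01010  (10)
  01100  (12)
  -----
  10110  (22)

22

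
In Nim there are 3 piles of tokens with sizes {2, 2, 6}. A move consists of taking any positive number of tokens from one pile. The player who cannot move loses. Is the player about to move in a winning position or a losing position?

Nim-sum: 2 ^ 2 ^ 6 = 6.
The nim-sum is 6 ≠ 0, so this is an N-position: the player to move can win.

Winning position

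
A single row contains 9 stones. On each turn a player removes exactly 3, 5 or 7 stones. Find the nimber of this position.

Compute g(0), g(1), … for moves {3, 5, 7}:
k:     0  1  2  3  4  5  6  7  8  9
g(k):  0  0  0  1  1  1  2  2  2  3
So g(9) = 3.

3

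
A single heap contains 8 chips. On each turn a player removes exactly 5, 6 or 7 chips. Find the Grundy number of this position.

1

Grundy values for subtraction set {5, 6, 7}:
k:     0  1  2  3  4  5  6  7  8
g(k):  0  0  0  0  0  1  1  1  1
So g(8) = 1.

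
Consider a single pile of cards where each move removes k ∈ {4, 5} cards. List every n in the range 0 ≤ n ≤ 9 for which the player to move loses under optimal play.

0, 1, 2, 3, 9

Compute g(0), g(1), … for moves {4, 5}:
g(0) = mex{} = 0
g(1) = mex{} = 0
g(2) = mex{} = 0
g(3) = mex{} = 0
g(4) = mex{0} = 1
g(5) = mex{0} = 1
g(6) = mex{0} = 1
g(7) = mex{0} = 1
g(8) = mex{0,1} = 2
g(9) = mex{1} = 0
The P-positions (g = 0) in 0..9 are 0, 1, 2, 3, 9.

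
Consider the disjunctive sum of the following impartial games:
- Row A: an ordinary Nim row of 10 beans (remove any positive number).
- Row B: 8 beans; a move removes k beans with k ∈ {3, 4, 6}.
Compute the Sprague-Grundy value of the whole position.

8

Row A is a plain Nim row of size 10, so its Grundy value is 10.
Grundy values for row B (subtraction set {3, 4, 6}):
g(0) = mex{} = 0
g(1) = mex{} = 0
g(2) = mex{} = 0
g(3) = mex{0} = 1
g(4) = mex{0} = 1
g(5) = mex{0} = 1
g(6) = mex{0,1} = 2
g(7) = mex{0,1} = 2
g(8) = mex{0,1} = 2
So g(8) = 2.
The value of a disjunctive sum is the nim-sum of the parts.
Combined value = 10 ⊕ 2 = 8.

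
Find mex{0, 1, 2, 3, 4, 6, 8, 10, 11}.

The values 0, 1, 2, 3, 4 are all present; 5 is the first non-negative integer missing from the set.

5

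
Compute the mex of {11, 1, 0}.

The values 0, 1 are all present; 2 is the first non-negative integer missing from the set.

2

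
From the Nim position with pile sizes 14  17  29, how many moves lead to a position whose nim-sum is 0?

1

Compute the nim-sum pairwise:
14 ^ 17 = 31
31 ^ 29 = 2
The overall nim-sum is X = 2. A pile of size p has a winning move iff p XOR X < p (reduce it to p XOR X).
  14: 14 XOR 2 = 12 < 14 — winning move (to 12).
  17: 17 XOR 2 = 19 ≥ 17 — no move.
  29: 29 XOR 2 = 31 ≥ 29 — no move.
That gives 1 winning move.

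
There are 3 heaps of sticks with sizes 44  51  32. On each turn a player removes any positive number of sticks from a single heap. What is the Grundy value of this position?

63

Nim-sum: 44 ⊕ 51 ⊕ 32 = 63.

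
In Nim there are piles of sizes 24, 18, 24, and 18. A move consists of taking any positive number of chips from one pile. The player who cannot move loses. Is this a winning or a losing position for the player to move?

Bitwise XOR of the heap sizes:
  11000  (24)
  10010  (18)
  11000  (24)
  10010  (18)
  -----
  00000  (0)
The nim-sum is 0, so this is a P-position: the player to move is in a losing position under optimal play.

Losing position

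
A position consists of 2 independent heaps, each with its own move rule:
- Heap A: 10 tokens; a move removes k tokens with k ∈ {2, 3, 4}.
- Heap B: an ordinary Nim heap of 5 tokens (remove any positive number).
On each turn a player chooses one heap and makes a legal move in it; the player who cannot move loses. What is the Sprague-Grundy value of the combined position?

Grundy values for heap A (subtraction set {2, 3, 4}):
g(0) = mex{} = 0
g(1) = mex{} = 0
g(2) = mex{0} = 1
g(3) = mex{0} = 1
g(4) = mex{0,1} = 2
g(5) = mex{0,1} = 2
g(6) = mex{1,2} = 0
g(7) = mex{1,2} = 0
g(8) = mex{0,2} = 1
g(9) = mex{0,2} = 1
g(10) = mex{0,1} = 2
So g(10) = 2.
Heap B is a plain Nim heap of size 5, so its Grundy value is 5.
By the Sprague-Grundy theorem, the Grundy value of a sum of independent games is the XOR of the component values.
Combined value = 2 XOR 5 = 7.

7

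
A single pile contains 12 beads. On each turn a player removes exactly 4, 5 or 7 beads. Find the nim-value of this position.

0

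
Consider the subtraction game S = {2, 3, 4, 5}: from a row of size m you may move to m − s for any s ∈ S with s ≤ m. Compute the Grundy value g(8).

Compute g(0), g(1), … for moves {2, 3, 4, 5}:
g(0) = mex{} = 0
g(1) = mex{} = 0
g(2) = mex{0} = 1
g(3) = mex{0} = 1
g(4) = mex{0,1} = 2
g(5) = mex{0,1} = 2
g(6) = mex{0,1,2} = 3
g(7) = mex{1,2} = 0
g(8) = mex{1,2,3} = 0
So g(8) = 0.

0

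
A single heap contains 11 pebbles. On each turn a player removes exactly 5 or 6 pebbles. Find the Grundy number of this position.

0

Compute g(0), g(1), … for moves {5, 6}:
k:     0  1  2  3  4  5  6  7  8  9 10 11
g(k):  0  0  0  0  0  1  1  1  1  1  2  0
So g(11) = 0.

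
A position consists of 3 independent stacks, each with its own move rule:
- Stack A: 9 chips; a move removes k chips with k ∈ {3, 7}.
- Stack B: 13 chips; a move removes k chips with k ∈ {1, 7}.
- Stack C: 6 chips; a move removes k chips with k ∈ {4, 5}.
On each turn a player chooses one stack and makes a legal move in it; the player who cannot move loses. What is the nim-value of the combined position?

For stack A, compute g(0), g(1), … with moves {3, 7}:
k:     0  1  2  3  4  5  6  7  8  9
g(k):  0  0  0  1  1  1  0  2  2  1
So g(9) = 1.
For stack B, compute g(0), g(1), … with moves {1, 7}:
k:     0  1  2  3  4  5  6  7  8  9 10 11 12 13
g(k):  0  1  0  1  0  1  0  1  0  1  0  1  0  1
So g(13) = 1.
Build the Grundy sequence for stack C with g(k) = mex{g(k−s) : s ∈ {4, 5}, s ≤ k}:
k:     0  1  2  3  4  5  6
g(k):  0  0  0  0  1  1  1
So g(6) = 1.
By the Sprague-Grundy theorem, the Grundy value of a sum of independent games is the XOR of the component values.
Combined value = 1 XOR 1 XOR 1 = 1.

1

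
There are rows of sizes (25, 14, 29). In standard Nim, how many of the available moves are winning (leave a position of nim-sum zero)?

3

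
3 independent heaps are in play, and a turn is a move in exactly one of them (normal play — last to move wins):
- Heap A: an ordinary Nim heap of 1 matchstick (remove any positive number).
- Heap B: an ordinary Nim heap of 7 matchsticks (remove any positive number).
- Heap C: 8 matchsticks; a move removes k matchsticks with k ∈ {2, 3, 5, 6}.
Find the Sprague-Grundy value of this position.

6

Heap A is a plain Nim heap of size 1, so its Grundy value is 1.
Heap B is a plain Nim heap of size 7, so its Grundy value is 7.
Build the Grundy sequence for heap C with g(k) = mex{g(k−s) : s ∈ {2, 3, 5, 6}, s ≤ k}:
g(0) = mex{} = 0
g(1) = mex{} = 0
g(2) = mex{0} = 1
g(3) = mex{0} = 1
g(4) = mex{0,1} = 2
g(5) = mex{0,1} = 2
g(6) = mex{0,1,2} = 3
g(7) = mex{0,1,2} = 3
g(8) = mex{1,2,3} = 0
So g(8) = 0.
By the Sprague-Grundy theorem, the Grundy value of a sum of independent games is the XOR of the component values.
Combined value = 1 XOR 7 XOR 0 = 6.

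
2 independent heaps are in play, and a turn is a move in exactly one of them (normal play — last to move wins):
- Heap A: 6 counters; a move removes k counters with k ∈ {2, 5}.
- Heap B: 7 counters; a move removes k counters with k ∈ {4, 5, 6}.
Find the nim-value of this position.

0

Build the Grundy sequence for heap A with g(k) = mex{g(k−s) : s ∈ {2, 5}, s ≤ k}:
k:     0  1  2  3  4  5  6
g(k):  0  0  1  1  0  2  1
So g(6) = 1.
For heap B, compute g(0), g(1), … with moves {4, 5, 6}:
k:     0  1  2  3  4  5  6  7
g(k):  0  0  0  0  1  1  1  1
So g(7) = 1.
By the Sprague-Grundy theorem, the Grundy value of a sum of independent games is the XOR of the component values.
Combined value = 1 XOR 1 = 0.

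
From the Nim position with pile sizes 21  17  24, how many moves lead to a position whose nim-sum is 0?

Bitwise XOR of the heap sizes:
  10101  (21)
  10001  (17)
  11000  (24)
  -----
  11100  (28)
The overall nim-sum is X = 28. A pile of size p has a winning move iff p XOR X < p (reduce it to p XOR X).
  21: 21 XOR 28 = 9 < 21 — winning move (to 9).
  17: 17 XOR 28 = 13 < 17 — winning move (to 13).
  24: 24 XOR 28 = 4 < 24 — winning move (to 4).
That gives 3 winning moves.

3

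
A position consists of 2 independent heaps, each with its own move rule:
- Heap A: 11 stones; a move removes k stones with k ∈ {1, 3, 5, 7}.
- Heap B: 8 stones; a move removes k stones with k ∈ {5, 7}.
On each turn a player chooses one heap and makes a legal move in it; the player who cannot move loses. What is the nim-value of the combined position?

0

For heap A, compute g(0), g(1), … with moves {1, 3, 5, 7}:
k:     0  1  2  3  4  5  6  7  8  9 10 11
g(k):  0  1  0  1  0  1  0  1  0  1  0  1
So g(11) = 1.
Grundy values for heap B (subtraction set {5, 7}):
g(0) = mex{} = 0
g(1) = mex{} = 0
g(2) = mex{} = 0
g(3) = mex{} = 0
g(4) = mex{} = 0
g(5) = mex{0} = 1
g(6) = mex{0} = 1
g(7) = mex{0} = 1
g(8) = mex{0} = 1
So g(8) = 1.
By the Sprague-Grundy theorem, the Grundy value of a sum of independent games is the XOR of the component values.
Combined value = 1 XOR 1 = 0.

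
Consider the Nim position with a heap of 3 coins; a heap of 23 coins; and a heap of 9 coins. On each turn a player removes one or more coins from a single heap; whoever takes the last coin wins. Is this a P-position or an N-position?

N-position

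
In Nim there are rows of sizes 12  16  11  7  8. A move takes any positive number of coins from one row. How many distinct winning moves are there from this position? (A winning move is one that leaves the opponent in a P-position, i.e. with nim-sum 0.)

Nim-sum: 12 XOR 16 XOR 11 XOR 7 XOR 8 = 24.
The overall nim-sum is X = 24. A row of size p has a winning move iff p XOR X < p (reduce it to p XOR X).
  12: 12 XOR 24 = 20 ≥ 12 — no move.
  16: 16 XOR 24 = 8 < 16 — winning move (to 8).
  11: 11 XOR 24 = 19 ≥ 11 — no move.
  7: 7 XOR 24 = 31 ≥ 7 — no move.
  8: 8 XOR 24 = 16 ≥ 8 — no move.
That gives 1 winning move.

1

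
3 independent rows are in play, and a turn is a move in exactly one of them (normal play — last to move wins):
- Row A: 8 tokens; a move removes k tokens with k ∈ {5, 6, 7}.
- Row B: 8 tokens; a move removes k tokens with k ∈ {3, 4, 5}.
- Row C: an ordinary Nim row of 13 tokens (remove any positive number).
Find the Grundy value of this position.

For row A, compute g(0), g(1), … with moves {5, 6, 7}:
g(0) = mex{} = 0
g(1) = mex{} = 0
g(2) = mex{} = 0
g(3) = mex{} = 0
g(4) = mex{} = 0
g(5) = mex{0} = 1
g(6) = mex{0} = 1
g(7) = mex{0} = 1
g(8) = mex{0} = 1
So g(8) = 1.
Build the Grundy sequence for row B with g(k) = mex{g(k−s) : s ∈ {3, 4, 5}, s ≤ k}:
k:     0  1  2  3  4  5  6  7  8
g(k):  0  0  0  1  1  1  2  2  0
So g(8) = 0.
Row C is a plain Nim row of size 13, so its Grundy value is 13.
By the Sprague-Grundy theorem, the Grundy value of a sum of independent games is the XOR of the component values.
Combined value = 1 ⊕ 0 ⊕ 13 = 12.

12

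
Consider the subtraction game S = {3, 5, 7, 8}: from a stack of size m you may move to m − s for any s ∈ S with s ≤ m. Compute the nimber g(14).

1

Build the Grundy sequence with g(k) = mex{g(k−s) : s ∈ {3, 5, 7, 8}, s ≤ k}:
g(0) = mex{} = 0
g(1) = mex{} = 0
g(2) = mex{} = 0
g(3) = mex{0} = 1
g(4) = mex{0} = 1
g(5) = mex{0} = 1
g(6) = mex{0,1} = 2
g(7) = mex{0,1} = 2
g(8) = mex{0,1} = 2
g(9) = mex{0,1,2} = 3
g(10) = mex{0,1,2} = 3
g(11) = mex{1,2} = 0
g(12) = mex{1,2,3} = 0
g(13) = mex{1,2,3} = 0
g(14) = mex{0,2,3} = 1
So g(14) = 1.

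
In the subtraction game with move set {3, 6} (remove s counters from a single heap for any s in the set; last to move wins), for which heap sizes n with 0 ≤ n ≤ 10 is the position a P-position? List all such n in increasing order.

0, 1, 2, 9, 10

Compute g(0), g(1), … for moves {3, 6}:
k:     0  1  2  3  4  5  6  7  8  9 10
g(k):  0  0  0  1  1  1  2  2  2  0  0
The P-positions (g = 0) in 0..10 are 0, 1, 2, 9, 10.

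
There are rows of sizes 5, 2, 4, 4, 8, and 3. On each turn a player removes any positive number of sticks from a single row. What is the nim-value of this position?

In binary:
  0101  (5)
  0010  (2)
  0100  (4)
  0100  (4)
  1000  (8)
  0011  (3)
  ----
  1100  (12)

12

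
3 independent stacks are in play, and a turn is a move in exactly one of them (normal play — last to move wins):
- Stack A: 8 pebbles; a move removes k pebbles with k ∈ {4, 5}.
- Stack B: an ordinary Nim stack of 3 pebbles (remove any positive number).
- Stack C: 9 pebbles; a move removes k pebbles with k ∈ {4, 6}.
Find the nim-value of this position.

3

For stack A, compute g(0), g(1), … with moves {4, 5}:
g(0) = mex{} = 0
g(1) = mex{} = 0
g(2) = mex{} = 0
g(3) = mex{} = 0
g(4) = mex{0} = 1
g(5) = mex{0} = 1
g(6) = mex{0} = 1
g(7) = mex{0} = 1
g(8) = mex{0,1} = 2
So g(8) = 2.
Stack B is a plain Nim stack of size 3, so its Grundy value is 3.
Grundy values for stack C (subtraction set {4, 6}):
k:     0  1  2  3  4  5  6  7  8  9
g(k):  0  0  0  0  1  1  1  1  2  2
So g(9) = 2.
The value of a disjunctive sum is the nim-sum of the parts.
Combined value = 2 XOR 3 XOR 2 = 3.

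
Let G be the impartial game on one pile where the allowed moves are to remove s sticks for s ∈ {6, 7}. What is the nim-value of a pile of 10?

Grundy values for subtraction set {6, 7}:
k:     0  1  2  3  4  5  6  7  8  9 10
g(k):  0  0  0  0  0  0  1  1  1  1  1
So g(10) = 1.

1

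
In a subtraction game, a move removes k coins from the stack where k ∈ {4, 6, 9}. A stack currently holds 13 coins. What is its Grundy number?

0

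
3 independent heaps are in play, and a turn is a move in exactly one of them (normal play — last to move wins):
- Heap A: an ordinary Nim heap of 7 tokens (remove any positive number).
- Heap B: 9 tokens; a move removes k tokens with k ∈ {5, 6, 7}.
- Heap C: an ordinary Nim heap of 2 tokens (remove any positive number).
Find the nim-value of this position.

4

Heap A is a plain Nim heap of size 7, so its Grundy value is 7.
Build the Grundy sequence for heap B with g(k) = mex{g(k−s) : s ∈ {5, 6, 7}, s ≤ k}:
g(0) = mex{} = 0
g(1) = mex{} = 0
g(2) = mex{} = 0
g(3) = mex{} = 0
g(4) = mex{} = 0
g(5) = mex{0} = 1
g(6) = mex{0} = 1
g(7) = mex{0} = 1
g(8) = mex{0} = 1
g(9) = mex{0} = 1
So g(9) = 1.
Heap C is a plain Nim heap of size 2, so its Grundy value is 2.
The value of a disjunctive sum is the nim-sum of the parts.
Combined value = 7 ⊕ 1 ⊕ 2 = 4.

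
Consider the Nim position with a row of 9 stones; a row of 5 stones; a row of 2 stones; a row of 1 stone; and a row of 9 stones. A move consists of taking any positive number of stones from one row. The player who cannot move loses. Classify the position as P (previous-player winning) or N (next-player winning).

Bitwise XOR of the heap sizes:
  1001  (9)
  0101  (5)
  0010  (2)
  0001  (1)
  1001  (9)
  ----
  0110  (6)
The nim-sum is 6 ≠ 0, so this is an N-position: the player to move can win.

N-position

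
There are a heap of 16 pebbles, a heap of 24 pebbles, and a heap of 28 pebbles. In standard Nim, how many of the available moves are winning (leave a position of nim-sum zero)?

3

Nim-sum: 16 ^ 24 ^ 28 = 20.
The overall nim-sum is X = 20. A heap of size p has a winning move iff p XOR X < p (reduce it to p XOR X).
  16: 16 XOR 20 = 4 < 16 — winning move (to 4).
  24: 24 XOR 20 = 12 < 24 — winning move (to 12).
  28: 28 XOR 20 = 8 < 28 — winning move (to 8).
That gives 3 winning moves.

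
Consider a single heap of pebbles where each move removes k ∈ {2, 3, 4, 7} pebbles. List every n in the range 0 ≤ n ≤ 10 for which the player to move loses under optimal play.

Build the Grundy sequence with g(k) = mex{g(k−s) : s ∈ {2, 3, 4, 7}, s ≤ k}:
g(0) = mex{} = 0
g(1) = mex{} = 0
g(2) = mex{0} = 1
g(3) = mex{0} = 1
g(4) = mex{0,1} = 2
g(5) = mex{0,1} = 2
g(6) = mex{1,2} = 0
g(7) = mex{0,1,2} = 3
g(8) = mex{0,2} = 1
g(9) = mex{0,1,2,3} = 4
g(10) = mex{0,1,3} = 2
The P-positions (g = 0) in 0..10 are 0, 1, 6.

0, 1, 6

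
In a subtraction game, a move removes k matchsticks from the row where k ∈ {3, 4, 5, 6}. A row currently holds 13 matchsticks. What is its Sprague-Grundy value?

Grundy values for subtraction set {3, 4, 5, 6}:
g(0) = mex{} = 0
g(1) = mex{} = 0
g(2) = mex{} = 0
g(3) = mex{0} = 1
g(4) = mex{0} = 1
g(5) = mex{0} = 1
g(6) = mex{0,1} = 2
g(7) = mex{0,1} = 2
g(8) = mex{0,1} = 2
g(9) = mex{1,2} = 0
g(10) = mex{1,2} = 0
g(11) = mex{1,2} = 0
g(12) = mex{0,2} = 1
g(13) = mex{0,2} = 1
So g(13) = 1.

1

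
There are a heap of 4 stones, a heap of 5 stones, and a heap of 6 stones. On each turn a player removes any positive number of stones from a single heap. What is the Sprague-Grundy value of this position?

7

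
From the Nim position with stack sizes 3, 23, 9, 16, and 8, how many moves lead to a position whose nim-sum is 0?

1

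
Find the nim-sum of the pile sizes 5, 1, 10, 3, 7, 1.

11

Compute the nim-sum pairwise:
5 ⊕ 1 = 4
4 ⊕ 10 = 14
14 ⊕ 3 = 13
13 ⊕ 7 = 10
10 ⊕ 1 = 11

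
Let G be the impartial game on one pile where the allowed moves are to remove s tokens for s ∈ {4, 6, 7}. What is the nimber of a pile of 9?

2

Build the Grundy sequence with g(k) = mex{g(k−s) : s ∈ {4, 6, 7}, s ≤ k}:
g(0) = mex{} = 0
g(1) = mex{} = 0
g(2) = mex{} = 0
g(3) = mex{} = 0
g(4) = mex{0} = 1
g(5) = mex{0} = 1
g(6) = mex{0} = 1
g(7) = mex{0} = 1
g(8) = mex{0,1} = 2
g(9) = mex{0,1} = 2
So g(9) = 2.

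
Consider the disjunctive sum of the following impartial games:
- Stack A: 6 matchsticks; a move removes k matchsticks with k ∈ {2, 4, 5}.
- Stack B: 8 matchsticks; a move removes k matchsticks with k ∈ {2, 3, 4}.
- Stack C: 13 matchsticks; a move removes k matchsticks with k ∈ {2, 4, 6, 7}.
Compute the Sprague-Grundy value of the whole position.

Build the Grundy sequence for stack A with g(k) = mex{g(k−s) : s ∈ {2, 4, 5}, s ≤ k}:
k:     0  1  2  3  4  5  6
g(k):  0  0  1  1  2  2  3
So g(6) = 3.
Grundy values for stack B (subtraction set {2, 3, 4}):
g(0) = mex{} = 0
g(1) = mex{} = 0
g(2) = mex{0} = 1
g(3) = mex{0} = 1
g(4) = mex{0,1} = 2
g(5) = mex{0,1} = 2
g(6) = mex{1,2} = 0
g(7) = mex{1,2} = 0
g(8) = mex{0,2} = 1
So g(8) = 1.
Grundy values for stack C (subtraction set {2, 4, 6, 7}):
k:     0  1  2  3  4  5  6  7  8  9 10 11 12 13
g(k):  0  0  1  1  2  2  3  3  4  0  0  1  1  2
So g(13) = 2.
The value of a disjunctive sum is the nim-sum of the parts.
Combined value = 3 XOR 1 XOR 2 = 0.

0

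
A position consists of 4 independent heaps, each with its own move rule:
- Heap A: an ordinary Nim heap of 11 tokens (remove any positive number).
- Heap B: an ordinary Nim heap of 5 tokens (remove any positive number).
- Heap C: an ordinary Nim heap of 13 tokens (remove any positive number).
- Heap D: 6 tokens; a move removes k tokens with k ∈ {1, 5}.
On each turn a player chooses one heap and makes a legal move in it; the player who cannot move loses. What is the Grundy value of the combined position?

Heap A is a plain Nim heap of size 11, so its Grundy value is 11.
Heap B is a plain Nim heap of size 5, so its Grundy value is 5.
Heap C is a plain Nim heap of size 13, so its Grundy value is 13.
For heap D, compute g(0), g(1), … with moves {1, 5}:
g(0) = mex{} = 0
g(1) = mex{0} = 1
g(2) = mex{1} = 0
g(3) = mex{0} = 1
g(4) = mex{1} = 0
g(5) = mex{0} = 1
g(6) = mex{1} = 0
So g(6) = 0.
The value of a disjunctive sum is the nim-sum of the parts.
Combined value = 11 XOR 5 XOR 13 XOR 0 = 3.

3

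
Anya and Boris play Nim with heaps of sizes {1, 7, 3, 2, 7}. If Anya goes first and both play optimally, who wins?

Boris wins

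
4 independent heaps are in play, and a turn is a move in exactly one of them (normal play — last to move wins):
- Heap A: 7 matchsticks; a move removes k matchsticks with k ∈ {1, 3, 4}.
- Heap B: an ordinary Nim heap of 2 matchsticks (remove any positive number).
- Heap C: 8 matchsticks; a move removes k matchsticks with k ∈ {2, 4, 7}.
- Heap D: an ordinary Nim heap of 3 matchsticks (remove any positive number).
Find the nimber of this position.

For heap A, compute g(0), g(1), … with moves {1, 3, 4}:
k:     0  1  2  3  4  5  6  7
g(k):  0  1  0  1  2  3  2  0
So g(7) = 0.
Heap B is a plain Nim heap of size 2, so its Grundy value is 2.
Build the Grundy sequence for heap C with g(k) = mex{g(k−s) : s ∈ {2, 4, 7}, s ≤ k}:
g(0) = mex{} = 0
g(1) = mex{} = 0
g(2) = mex{0} = 1
g(3) = mex{0} = 1
g(4) = mex{0,1} = 2
g(5) = mex{0,1} = 2
g(6) = mex{1,2} = 0
g(7) = mex{0,1,2} = 3
g(8) = mex{0,2} = 1
So g(8) = 1.
Heap D is a plain Nim heap of size 3, so its Grundy value is 3.
The value of a disjunctive sum is the nim-sum of the parts.
Combined value = 0 ⊕ 2 ⊕ 1 ⊕ 3 = 0.

0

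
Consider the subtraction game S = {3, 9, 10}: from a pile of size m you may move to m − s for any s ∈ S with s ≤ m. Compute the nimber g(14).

Grundy values for subtraction set {3, 9, 10}:
g(0) = mex{} = 0
g(1) = mex{} = 0
g(2) = mex{} = 0
g(3) = mex{0} = 1
g(4) = mex{0} = 1
g(5) = mex{0} = 1
g(6) = mex{1} = 0
g(7) = mex{1} = 0
g(8) = mex{1} = 0
g(9) = mex{0} = 1
g(10) = mex{0} = 1
g(11) = mex{0} = 1
g(12) = mex{0,1} = 2
g(13) = mex{1} = 0
g(14) = mex{1} = 0
So g(14) = 0.

0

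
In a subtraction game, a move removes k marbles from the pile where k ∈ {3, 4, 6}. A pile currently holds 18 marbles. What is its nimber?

Grundy values for subtraction set {3, 4, 6}:
k:     0  1  2  3  4  5  6  7  8  9 10 11 12 13 14 15 16 17 18
g(k):  0  0  0  1  1  1  2  2  2  0  0  0  1  1  1  2  2  2  0
So g(18) = 0.

0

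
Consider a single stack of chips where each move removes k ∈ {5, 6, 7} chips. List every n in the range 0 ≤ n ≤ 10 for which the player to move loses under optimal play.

0, 1, 2, 3, 4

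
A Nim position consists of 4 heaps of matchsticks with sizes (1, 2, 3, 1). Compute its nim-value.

Write each in binary and XOR column by column:
  01  (1)
  10  (2)
  11  (3)
  01  (1)
  --
  01  (1)

1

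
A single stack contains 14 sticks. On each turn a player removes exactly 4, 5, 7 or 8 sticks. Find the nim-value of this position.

0

Compute g(0), g(1), … for moves {4, 5, 7, 8}:
g(0) = mex{} = 0
g(1) = mex{} = 0
g(2) = mex{} = 0
g(3) = mex{} = 0
g(4) = mex{0} = 1
g(5) = mex{0} = 1
g(6) = mex{0} = 1
g(7) = mex{0} = 1
g(8) = mex{0,1} = 2
g(9) = mex{0,1} = 2
g(10) = mex{0,1} = 2
g(11) = mex{0,1} = 2
g(12) = mex{1,2} = 0
g(13) = mex{1,2} = 0
g(14) = mex{1,2} = 0
So g(14) = 0.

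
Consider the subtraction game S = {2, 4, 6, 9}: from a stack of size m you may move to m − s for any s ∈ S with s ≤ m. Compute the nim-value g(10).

Grundy values for subtraction set {2, 4, 6, 9}:
g(0) = mex{} = 0
g(1) = mex{} = 0
g(2) = mex{0} = 1
g(3) = mex{0} = 1
g(4) = mex{0,1} = 2
g(5) = mex{0,1} = 2
g(6) = mex{0,1,2} = 3
g(7) = mex{0,1,2} = 3
g(8) = mex{1,2,3} = 0
g(9) = mex{0,1,2,3} = 4
g(10) = mex{0,2,3} = 1
So g(10) = 1.

1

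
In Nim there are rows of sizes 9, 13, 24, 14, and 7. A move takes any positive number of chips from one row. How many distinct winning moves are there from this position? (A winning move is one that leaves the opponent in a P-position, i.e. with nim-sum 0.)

Compute the nim-sum pairwise:
9 ⊕ 13 = 4
4 ⊕ 24 = 28
28 ⊕ 14 = 18
18 ⊕ 7 = 21
The overall nim-sum is X = 21. A row of size p has a winning move iff p XOR X < p (reduce it to p XOR X).
  9: 9 XOR 21 = 28 ≥ 9 — no move.
  13: 13 XOR 21 = 24 ≥ 13 — no move.
  24: 24 XOR 21 = 13 < 24 — winning move (to 13).
  14: 14 XOR 21 = 27 ≥ 14 — no move.
  7: 7 XOR 21 = 18 ≥ 7 — no move.
That gives 1 winning move.

1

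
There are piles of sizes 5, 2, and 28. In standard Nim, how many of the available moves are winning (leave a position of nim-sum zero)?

1

Nim-sum: 5 ⊕ 2 ⊕ 28 = 27.
The overall nim-sum is X = 27. A pile of size p has a winning move iff p XOR X < p (reduce it to p XOR X).
  5: 5 XOR 27 = 30 ≥ 5 — no move.
  2: 2 XOR 27 = 25 ≥ 2 — no move.
  28: 28 XOR 27 = 7 < 28 — winning move (to 7).
That gives 1 winning move.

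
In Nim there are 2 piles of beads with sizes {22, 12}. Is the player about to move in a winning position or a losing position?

Winning position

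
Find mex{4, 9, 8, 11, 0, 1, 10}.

2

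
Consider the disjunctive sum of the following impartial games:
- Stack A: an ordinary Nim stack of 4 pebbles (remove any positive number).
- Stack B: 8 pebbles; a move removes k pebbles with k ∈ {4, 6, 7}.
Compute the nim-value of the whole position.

Stack A is a plain Nim stack of size 4, so its Grundy value is 4.
For stack B, compute g(0), g(1), … with moves {4, 6, 7}:
g(0) = mex{} = 0
g(1) = mex{} = 0
g(2) = mex{} = 0
g(3) = mex{} = 0
g(4) = mex{0} = 1
g(5) = mex{0} = 1
g(6) = mex{0} = 1
g(7) = mex{0} = 1
g(8) = mex{0,1} = 2
So g(8) = 2.
The value of a disjunctive sum is the nim-sum of the parts.
Combined value = 4 ⊕ 2 = 6.

6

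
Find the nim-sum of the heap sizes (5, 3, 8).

14

In binary:
  0101  (5)
  0011  (3)
  1000  (8)
  ----
  1110  (14)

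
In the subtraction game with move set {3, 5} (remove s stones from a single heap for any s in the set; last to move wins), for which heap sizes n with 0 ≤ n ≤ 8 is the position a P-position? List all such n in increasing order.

0, 1, 2, 8

Compute g(0), g(1), … for moves {3, 5}:
k:     0  1  2  3  4  5  6  7  8
g(k):  0  0  0  1  1  1  2  2  0
The P-positions (g = 0) in 0..8 are 0, 1, 2, 8.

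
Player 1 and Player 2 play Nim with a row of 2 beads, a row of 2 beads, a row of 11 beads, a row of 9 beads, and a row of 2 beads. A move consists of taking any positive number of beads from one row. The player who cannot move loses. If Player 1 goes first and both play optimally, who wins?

Player 2 wins

Nim-sum: 2 ^ 2 ^ 11 ^ 9 ^ 2 = 0.
The nim-sum is 0, so this is a P-position: the player to move is in a losing position under optimal play; Player 1 is about to move from it and so loses — Player 2 wins.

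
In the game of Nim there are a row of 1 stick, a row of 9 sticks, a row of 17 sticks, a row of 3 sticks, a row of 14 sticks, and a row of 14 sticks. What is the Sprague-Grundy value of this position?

26

Compute the nim-sum pairwise:
1 ^ 9 = 8
8 ^ 17 = 25
25 ^ 3 = 26
26 ^ 14 = 20
20 ^ 14 = 26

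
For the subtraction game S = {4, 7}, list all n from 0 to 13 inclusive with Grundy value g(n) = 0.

0, 1, 2, 3, 11, 12, 13

Compute g(0), g(1), … for moves {4, 7}:
k:     0  1  2  3  4  5  6  7  8  9 10 11 12 13
g(k):  0  0  0  0  1  1  1  1  2  2  2  0  0  0
The P-positions (g = 0) in 0..13 are 0, 1, 2, 3, 11, 12, 13.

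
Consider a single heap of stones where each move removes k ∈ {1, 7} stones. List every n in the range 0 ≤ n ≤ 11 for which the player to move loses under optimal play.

0, 2, 4, 6, 8, 10

Grundy values for subtraction set {1, 7}:
k:     0  1  2  3  4  5  6  7  8  9 10 11
g(k):  0  1  0  1  0  1  0  1  0  1  0  1
The P-positions (g = 0) in 0..11 are 0, 2, 4, 6, 8, 10.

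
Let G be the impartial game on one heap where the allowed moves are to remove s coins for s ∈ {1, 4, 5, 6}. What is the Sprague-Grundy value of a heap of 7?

3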